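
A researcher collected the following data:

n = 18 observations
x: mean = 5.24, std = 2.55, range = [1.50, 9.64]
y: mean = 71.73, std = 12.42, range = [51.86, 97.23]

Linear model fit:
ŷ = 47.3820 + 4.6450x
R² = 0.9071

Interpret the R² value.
R² = 0.9071 means 90.71% of the variation in y is explained by the linear relationship with x. This indicates a strong fit.

R² (coefficient of determination) measures the proportion of variance in y explained by the regression model.

Here R² = 0.9071:
- Explained: 90.71% of the variation in y
- Unexplained (residual): 100% − 90.71% = 9.29%
- Rule of thumb (below 0.3 weak; 0.3 to below 0.7 moderate; 0.7 and above strong) → strong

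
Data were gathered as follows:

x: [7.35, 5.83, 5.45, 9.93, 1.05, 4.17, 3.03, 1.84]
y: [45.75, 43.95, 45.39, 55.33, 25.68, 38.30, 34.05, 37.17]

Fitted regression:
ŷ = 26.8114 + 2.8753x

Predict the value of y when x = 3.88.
ŷ = 37.9676

To predict y for x = 3.88, substitute into the regression equation:

ŷ = 26.8114 + 2.8753 × 3.88
ŷ = 26.8114 + 11.1562
ŷ = 37.9676

This is the fitted mean response at that x — an individual observation would come with a wider prediction interval.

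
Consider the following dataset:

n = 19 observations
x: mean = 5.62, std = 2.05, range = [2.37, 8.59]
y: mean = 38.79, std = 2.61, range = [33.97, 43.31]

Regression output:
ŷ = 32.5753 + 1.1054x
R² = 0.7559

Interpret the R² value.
R² = 0.7559 means 75.59% of the variation in y is explained by the linear relationship with x. This indicates a strong fit.

R² (coefficient of determination) measures the proportion of variance in y explained by the regression model.

Here R² = 0.7559:
- Explained: 75.59% of the variation in y
- Unexplained (residual): 100% − 75.59% = 24.41%
- Rule of thumb (below 0.3 weak; 0.3 to below 0.7 moderate; 0.7 and above strong) → strong

Calculation: R² = 1 − (SS_res / SS_tot), where SS_res is the sum of squared residuals and SS_tot the total sum of squares.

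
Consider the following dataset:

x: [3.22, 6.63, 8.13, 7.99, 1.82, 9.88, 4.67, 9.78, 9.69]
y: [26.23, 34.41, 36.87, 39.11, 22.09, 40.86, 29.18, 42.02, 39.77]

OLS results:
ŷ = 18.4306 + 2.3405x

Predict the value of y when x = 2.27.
ŷ = 23.7435

Plug x = 2.27 into the fitted line:

ŷ = 18.4306 + 2.3405 × 2.27
ŷ = 18.4306 + 5.3129
ŷ = 23.7435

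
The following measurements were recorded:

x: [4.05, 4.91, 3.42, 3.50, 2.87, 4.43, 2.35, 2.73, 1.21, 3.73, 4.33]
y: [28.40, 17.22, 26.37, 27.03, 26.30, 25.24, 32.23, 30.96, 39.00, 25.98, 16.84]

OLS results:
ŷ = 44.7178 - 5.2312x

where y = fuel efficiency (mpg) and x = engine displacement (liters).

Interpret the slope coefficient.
On average, fuel efficiency is about 5.2312 mpg lower for every extra liter of engine displacement.

The slope coefficient β₁ = -5.2312 represents the marginal effect of engine displacement on fuel efficiency.

Interpretation:
- Engine displacement up by 1 liter → predicted fuel efficiency decreases by 5.2312 mpg
- This is a linear approximation: the same per-unit change is assumed across the whole observed x range

The intercept β₀ = 44.7178 is the predicted fuel efficiency when engine displacement = 0; since the smallest observed x is 1.21, this is an extrapolation and mainly anchors the line.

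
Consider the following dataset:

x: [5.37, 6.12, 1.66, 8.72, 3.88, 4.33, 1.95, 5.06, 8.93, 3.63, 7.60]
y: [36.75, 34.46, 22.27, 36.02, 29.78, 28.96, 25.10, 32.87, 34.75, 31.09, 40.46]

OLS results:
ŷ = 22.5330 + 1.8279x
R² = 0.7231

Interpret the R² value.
About 72.31% of the variability in y is accounted for by the regression on x (R² = 0.7231) — a strong linear fit.

R² (coefficient of determination) measures the proportion of variance in y explained by the regression model.

Here R² = 0.7231:
- Explained: 72.31% of the variation in y
- Unexplained (residual): 100% − 72.31% = 27.69%
- Rule of thumb (below 0.3 weak; 0.3 to below 0.7 moderate; 0.7 and above strong) → strong

Note: R² never decreases when predictors are added, so it should not be used alone to compare models of different size.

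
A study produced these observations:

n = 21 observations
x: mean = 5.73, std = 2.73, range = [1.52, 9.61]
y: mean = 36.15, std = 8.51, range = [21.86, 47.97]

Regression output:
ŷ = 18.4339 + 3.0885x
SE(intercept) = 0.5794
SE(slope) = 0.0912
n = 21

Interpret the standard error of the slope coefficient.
SE(β̂₁) = 0.0912 is the estimated standard deviation of the slope estimate across repeated samples; relative to β̂₁ = 3.0885 that is 3.0%, a precise estimate.

SE(β̂₁) = s / √Sxx, where s is the residual standard deviation and Sxx = Σ(x − x̄)². It is the yardstick for how far β̂₁ = 3.0885 could plausibly be from the true slope.

Relative precision:
- SE / |β̂₁| = 0.0912 / 3.0885 = 3.0%
- Rule of thumb (under 20%: precise; 20% to under 50%: moderately precise; 50% or more: imprecise) → precise

Link to interval estimation: a confidence interval for β₁ is β̂₁ ± t* × 0.0912, so SE sets the half-width per unit of t*.

What drives SE(β̂₁): wider spread of x values → smaller SE.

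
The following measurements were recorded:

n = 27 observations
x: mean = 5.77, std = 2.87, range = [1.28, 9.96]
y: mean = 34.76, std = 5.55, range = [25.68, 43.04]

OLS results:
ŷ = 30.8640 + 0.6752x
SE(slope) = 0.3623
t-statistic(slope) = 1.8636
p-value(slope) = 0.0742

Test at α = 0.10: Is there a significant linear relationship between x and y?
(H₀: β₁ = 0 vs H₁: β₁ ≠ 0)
Since p-value = 0.0742 < α = 0.10, reject H₀ — the slope is significantly different from 0.

Hypothesis test for the slope coefficient:

H₀: β₁ = 0 (no linear relationship)
H₁: β₁ ≠ 0 (linear relationship exists)

Test statistic: t = β̂₁ / SE(β̂₁) = 0.6752 / 0.3623 = 1.8636

With df = 25, the two-sided p-value for |t| = 1.8636 is 0.0742.

Decision rule: reject H₀ if p-value < α.
p-value = 0.0742 < α = 0.10 → reject H₀.

There is sufficient evidence at the 10% significance level to conclude that a linear relationship exists between x and y.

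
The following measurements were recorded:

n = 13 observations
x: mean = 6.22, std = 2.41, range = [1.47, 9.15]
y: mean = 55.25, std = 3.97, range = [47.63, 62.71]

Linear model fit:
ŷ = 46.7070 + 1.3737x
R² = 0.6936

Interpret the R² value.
R² = 0.6936 means 69.36% of the variation in y is explained by the linear relationship with x. This indicates a moderate fit.

R² (coefficient of determination) measures the proportion of variance in y explained by the regression model.

Here R² = 0.6936:
- Explained: 69.36% of the variation in y
- Unexplained (residual): 100% − 69.36% = 30.64%
- Rule of thumb (below 0.3 weak; 0.3 to below 0.7 moderate; 0.7 and above strong) → moderate

Note: R² never decreases when predictors are added, so it should not be used alone to compare models of different size.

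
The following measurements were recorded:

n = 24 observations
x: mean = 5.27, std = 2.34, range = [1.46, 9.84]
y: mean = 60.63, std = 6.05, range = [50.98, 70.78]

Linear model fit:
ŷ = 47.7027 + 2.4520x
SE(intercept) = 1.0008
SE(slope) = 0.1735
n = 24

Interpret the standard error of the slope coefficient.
SE(β̂₁) = 0.1735 is the estimated standard deviation of the slope estimate across repeated samples; relative to β̂₁ = 2.4520 that is 7.1%, a precise estimate.

SE(β̂₁) = s / √Sxx, where s is the residual standard deviation and Sxx = Σ(x − x̄)². It is the yardstick for how far β̂₁ = 2.4520 could plausibly be from the true slope.

Relative precision:
- SE / |β̂₁| = 0.1735 / 2.4520 = 7.1%
- Rule of thumb (under 20%: precise; 20% to under 50%: moderately precise; 50% or more: imprecise) → precise

Link to interval estimation: a confidence interval for β₁ is β̂₁ ± t* × 0.1735, so SE sets the half-width per unit of t*.

What drives SE(β̂₁): wider spread of x values → smaller SE; larger n (here n = 24) → smaller SE.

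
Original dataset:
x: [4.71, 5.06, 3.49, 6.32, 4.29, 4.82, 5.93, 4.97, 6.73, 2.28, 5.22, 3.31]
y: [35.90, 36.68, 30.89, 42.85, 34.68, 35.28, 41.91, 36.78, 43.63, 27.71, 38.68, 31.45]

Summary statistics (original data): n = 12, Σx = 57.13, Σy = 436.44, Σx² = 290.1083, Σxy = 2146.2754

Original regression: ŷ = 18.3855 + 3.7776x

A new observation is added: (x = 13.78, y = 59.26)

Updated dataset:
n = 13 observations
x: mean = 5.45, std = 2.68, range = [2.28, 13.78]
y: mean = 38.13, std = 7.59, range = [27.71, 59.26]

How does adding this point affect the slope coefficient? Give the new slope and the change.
New slope β₁ = 2.7789 versus 3.7776 before: a change of -0.9987 (-26.4%).

x = 13.78 lies well outside the original x-range [2.28, 6.73] (x̄ ≈ 4.76), so this observation has high leverage and can move the slope substantially.

Step 1: Update the sums with the new point (n goes from 12 to 13)
Σx  = 57.13 + 13.78 = 70.91
Σy  = 436.44 + 59.26 = 495.70
Σx² = 290.1083 + 13.78² = 290.1083 + 189.8884 = 479.9967
Σxy = 2146.2754 + 13.78×59.26 = 2146.2754 + 816.6028 = 2962.8782

Step 2: Recompute the slope with b₁ = (nΣxy − ΣxΣy) / (nΣx² − (Σx)²)
Numerator   = 13×2962.8782 − 70.91×495.70 = 38517.4166 − 35150.0870 = 3367.3296
Denominator = 13×479.9967 − 70.91² = 6239.9571 − 5028.2281 = 1211.7290
b₁(new) = 3367.3296 / 1211.7290 = 2.7789

(Same formula on the original sums: (12×2146.2754 − 57.13×436.44) / (12×290.1083 − 57.13²) = 821.4876 / 217.4627 = 3.7776, matching the given fit.)

Step 3: Change in slope
Δβ₁ = 2.7789 − 3.7776 = -0.9987
Relative change = -0.9987 / 3.7776 × 100% = -26.4%
→ the slope decreases when the point is added.

Because the point sits below the extension of the original line at a high-leverage x, it tilts the fit down.
In practice: check such a point for data-entry or measurement error; refit with and without it and report both if conclusions differ.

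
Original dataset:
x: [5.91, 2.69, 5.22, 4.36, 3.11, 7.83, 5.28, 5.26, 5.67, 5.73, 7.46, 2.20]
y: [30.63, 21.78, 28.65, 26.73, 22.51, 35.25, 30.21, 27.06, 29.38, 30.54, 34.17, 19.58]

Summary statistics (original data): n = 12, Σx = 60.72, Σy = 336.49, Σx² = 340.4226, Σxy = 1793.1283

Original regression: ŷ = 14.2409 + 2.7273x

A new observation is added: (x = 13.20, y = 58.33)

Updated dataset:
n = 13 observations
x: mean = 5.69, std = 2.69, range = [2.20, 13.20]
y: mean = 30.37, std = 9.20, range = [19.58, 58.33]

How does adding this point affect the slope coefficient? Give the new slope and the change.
The slope changes from 2.7273 to 3.3715 (change of +0.6442, or +23.6%).

The new point has HIGH LEVERAGE: x = 13.20 is far from the original mean x̄ = 60.72/12 ≈ 5.06 (original range [2.20, 7.83]).

Step 1: Update the sums with the new point (n goes from 12 to 13)
Σx  = 60.72 + 13.20 = 73.92
Σy  = 336.49 + 58.33 = 394.82
Σx² = 340.4226 + 13.20² = 340.4226 + 174.2400 = 514.6626
Σxy = 1793.1283 + 13.20×58.33 = 1793.1283 + 769.9560 = 2563.0843

Step 2: Recompute the slope with b₁ = (nΣxy − ΣxΣy) / (nΣx² − (Σx)²)
Numerator   = 13×2563.0843 − 73.92×394.82 = 33320.0959 − 29185.0944 = 4135.0015
Denominator = 13×514.6626 − 73.92² = 6690.6138 − 5464.1664 = 1226.4474
b₁(new) = 4135.0015 / 1226.4474 = 3.3715

(Same formula on the original sums: (12×1793.1283 − 60.72×336.49) / (12×340.4226 − 60.72²) = 1085.8668 / 398.1528 = 2.7273, matching the given fit.)

Step 3: Change in slope
Δβ₁ = 3.3715 − 2.7273 = +0.6442
Relative change = +0.6442 / 2.7273 × 100% = +23.6%
→ the slope increases when the point is added.

Because the point sits above the extension of the original line at a high-leverage x, it tilts the fit up.
In practice: examine leverage (hᵢ) and Cook's distance rather than deleting it automatically.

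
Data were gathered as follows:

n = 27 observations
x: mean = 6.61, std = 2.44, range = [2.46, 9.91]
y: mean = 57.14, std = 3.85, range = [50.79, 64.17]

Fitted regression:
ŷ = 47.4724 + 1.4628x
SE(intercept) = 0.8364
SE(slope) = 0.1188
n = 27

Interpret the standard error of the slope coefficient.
SE(β̂₁) = 0.1188 is the estimated standard deviation of the slope estimate across repeated samples; relative to β̂₁ = 1.4628 that is 8.1%, a precise estimate.

SE(β̂₁) = s / √Sxx, where s is the residual standard deviation and Sxx = Σ(x − x̄)². It is the yardstick for how far β̂₁ = 1.4628 could plausibly be from the true slope.

Relative precision:
- SE / |β̂₁| = 0.1188 / 1.4628 = 8.1%
- Rule of thumb (under 20%: precise; 20% to under 50%: moderately precise; 50% or more: imprecise) → precise

Link to interval estimation: a confidence interval for β₁ is β̂₁ ± t* × 0.1188, so SE sets the half-width per unit of t*.

What drives SE(β̂₁): wider spread of x values → smaller SE.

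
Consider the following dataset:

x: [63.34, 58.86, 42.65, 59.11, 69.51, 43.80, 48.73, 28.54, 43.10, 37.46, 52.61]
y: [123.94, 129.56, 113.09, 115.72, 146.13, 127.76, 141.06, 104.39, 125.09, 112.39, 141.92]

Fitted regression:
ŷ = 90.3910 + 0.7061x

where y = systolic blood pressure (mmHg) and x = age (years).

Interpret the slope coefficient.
An increase of one year in age is associated with a 0.7061 mmHg increase in predicted blood pressure.

The slope β₁ = 0.7061 gives the rate at which the fitted blood pressure changes with age.

Interpretation:
- Age up by 1 year → predicted blood pressure increases by 0.7061 mmHg
- This is a linear approximation: the same per-unit change is assumed across the whole observed x range
- The sign (+) gives the direction; the magnitude 0.7061 gives the size of the effect per year

The intercept β₀ = 90.3910 is the predicted blood pressure when age = 0; since the smallest observed x is 28.54, this is an extrapolation and mainly anchors the line.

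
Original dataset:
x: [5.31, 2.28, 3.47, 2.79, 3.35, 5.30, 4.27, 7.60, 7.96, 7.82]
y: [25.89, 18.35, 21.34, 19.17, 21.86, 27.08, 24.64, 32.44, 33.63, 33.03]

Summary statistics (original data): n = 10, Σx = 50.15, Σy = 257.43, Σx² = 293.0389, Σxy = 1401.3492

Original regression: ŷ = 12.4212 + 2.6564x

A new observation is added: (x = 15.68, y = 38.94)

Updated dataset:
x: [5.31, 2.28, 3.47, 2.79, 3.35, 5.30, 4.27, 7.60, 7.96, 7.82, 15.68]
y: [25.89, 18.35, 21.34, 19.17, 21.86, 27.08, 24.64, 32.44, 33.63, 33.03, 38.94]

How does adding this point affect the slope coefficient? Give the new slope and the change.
The slope changes from 2.6564 to 1.6441 (change of -1.0123, or -38.1%).

x = 15.68 lies well outside the original x-range [2.28, 7.96] (x̄ ≈ 5.02), so this observation has high leverage and can move the slope substantially.

Step 1: Update the sums with the new point (n goes from 10 to 11)
Σx  = 50.15 + 15.68 = 65.83
Σy  = 257.43 + 38.94 = 296.37
Σx² = 293.0389 + 15.68² = 293.0389 + 245.8624 = 538.9013
Σxy = 1401.3492 + 15.68×38.94 = 1401.3492 + 610.5792 = 2011.9284

Step 2: Recompute the slope with b₁ = (nΣxy − ΣxΣy) / (nΣx² − (Σx)²)
Numerator   = 11×2011.9284 − 65.83×296.37 = 22131.2124 − 19510.0371 = 2621.1753
Denominator = 11×538.9013 − 65.83² = 5927.9143 − 4333.5889 = 1594.3254
b₁(new) = 2621.1753 / 1594.3254 = 1.6441

(Same formula on the original sums: (10×1401.3492 − 50.15×257.43) / (10×293.0389 − 50.15²) = 1103.3775 / 415.3665 = 2.6564, matching the given fit.)

Step 3: Change in slope
Δβ₁ = 1.6441 − 2.6564 = -1.0123
Relative change = -1.0123 / 2.6564 × 100% = -38.1%
→ the slope decreases when the point is added.

A high-leverage point only changes the slope if it is off the original line; here y = 38.94 is below the original trend, so the slope decreases.
In practice: refit with and without it and report both if conclusions differ; check such a point for data-entry or measurement error.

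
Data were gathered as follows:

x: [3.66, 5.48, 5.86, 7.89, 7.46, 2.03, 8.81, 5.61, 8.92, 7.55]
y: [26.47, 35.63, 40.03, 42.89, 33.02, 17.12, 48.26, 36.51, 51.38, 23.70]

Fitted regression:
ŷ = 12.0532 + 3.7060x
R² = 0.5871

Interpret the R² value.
About 58.71% of the variability in y is accounted for by the regression on x (R² = 0.5871) — a moderate linear fit.

The coefficient of determination R² is the fraction of the total variation in y that the fitted line accounts for.

Here R² = 0.5871:
- Explained: 58.71% of the variation in y
- Unexplained (residual): 100% − 58.71% = 41.29%
- Rule of thumb (below 0.3 weak; 0.3 to below 0.7 moderate; 0.7 and above strong) → moderate

Equivalently, for simple linear regression R² = r², so |r| = √0.5871 ≈ 0.7662.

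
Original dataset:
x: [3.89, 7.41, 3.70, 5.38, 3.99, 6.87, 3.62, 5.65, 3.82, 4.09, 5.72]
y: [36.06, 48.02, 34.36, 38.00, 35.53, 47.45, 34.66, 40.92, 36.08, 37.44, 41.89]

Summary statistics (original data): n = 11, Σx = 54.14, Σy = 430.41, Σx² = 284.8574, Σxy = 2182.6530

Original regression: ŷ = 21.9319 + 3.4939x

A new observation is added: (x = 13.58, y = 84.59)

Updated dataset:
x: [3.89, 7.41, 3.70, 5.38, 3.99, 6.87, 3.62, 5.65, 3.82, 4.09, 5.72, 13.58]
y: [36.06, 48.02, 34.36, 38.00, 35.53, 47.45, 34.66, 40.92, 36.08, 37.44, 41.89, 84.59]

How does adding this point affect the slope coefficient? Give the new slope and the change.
The slope changes from 3.4939 to 4.8798 (change of +1.3859, or +39.7%).

x = 13.58 lies well outside the original x-range [3.62, 7.41] (x̄ ≈ 4.92), so this observation has high leverage and can move the slope substantially.

Step 1: Update the sums with the new point (n goes from 11 to 12)
Σx  = 54.14 + 13.58 = 67.72
Σy  = 430.41 + 84.59 = 515.00
Σx² = 284.8574 + 13.58² = 284.8574 + 184.4164 = 469.2738
Σxy = 2182.6530 + 13.58×84.59 = 2182.6530 + 1148.7322 = 3331.3852

Step 2: Recompute the slope with b₁ = (nΣxy − ΣxΣy) / (nΣx² − (Σx)²)
Numerator   = 12×3331.3852 − 67.72×515.00 = 39976.6224 − 34875.8000 = 5100.8224
Denominator = 12×469.2738 − 67.72² = 5631.2856 − 4585.9984 = 1045.2872
b₁(new) = 5100.8224 / 1045.2872 = 4.8798

(Same formula on the original sums: (11×2182.6530 − 54.14×430.41) / (11×284.8574 − 54.14²) = 706.7856 / 202.2918 = 3.4939, matching the given fit.)

Step 3: Change in slope
Δβ₁ = 4.8798 − 3.4939 = +1.3859
Relative change = +1.3859 / 3.4939 × 100% = +39.7%
→ the slope increases when the point is added.

Because the point sits above the extension of the original line at a high-leverage x, it tilts the fit up.
In practice: check such a point for data-entry or measurement error.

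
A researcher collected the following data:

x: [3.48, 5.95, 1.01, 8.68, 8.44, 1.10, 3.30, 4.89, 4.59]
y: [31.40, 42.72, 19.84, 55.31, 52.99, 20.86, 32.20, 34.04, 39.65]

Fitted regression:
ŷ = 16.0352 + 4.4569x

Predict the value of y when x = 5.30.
ŷ = 39.6568

x = 5.30 lies inside the observed range [1.01, 8.68], so the fitted equation applies directly:

ŷ = 16.0352 + 4.4569 × 5.30
ŷ = 16.0352 + 23.6216
ŷ = 39.6568

This is the fitted mean response at that x — an individual observation would come with a wider prediction interval.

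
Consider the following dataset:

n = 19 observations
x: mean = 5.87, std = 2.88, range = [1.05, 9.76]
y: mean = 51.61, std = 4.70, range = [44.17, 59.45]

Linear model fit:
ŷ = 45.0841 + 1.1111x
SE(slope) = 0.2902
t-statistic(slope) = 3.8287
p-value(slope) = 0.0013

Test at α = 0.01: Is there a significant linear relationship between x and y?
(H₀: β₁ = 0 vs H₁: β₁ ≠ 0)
Reject H₀: p-value = 0.0013 < α = 0.01. The linear relationship is significant at the 1% level.

Hypothesis test for the slope coefficient:

H₀: β₁ = 0 (no linear relationship)
H₁: β₁ ≠ 0 (linear relationship exists)

Test statistic: t = β̂₁ / SE(β̂₁) = 1.1111 / 0.2902 = 3.8287

p = 0.0013: how often a slope estimate this far from 0 (in SE units) would arise by chance if β₁ were truly 0.

Decision rule: reject H₀ if p-value < α.
p-value = 0.0013 < α = 0.01 → reject H₀.

There is sufficient evidence at the 1% significance level to conclude that a linear relationship exists between x and y.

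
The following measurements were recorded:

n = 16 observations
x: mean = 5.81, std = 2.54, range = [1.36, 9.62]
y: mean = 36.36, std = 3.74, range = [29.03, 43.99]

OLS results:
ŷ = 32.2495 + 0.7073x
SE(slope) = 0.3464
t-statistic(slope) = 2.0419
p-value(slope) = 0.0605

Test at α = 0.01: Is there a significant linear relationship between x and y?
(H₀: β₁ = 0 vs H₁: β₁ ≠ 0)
p-value = 0.0605 ≥ α = 0.01, so we fail to reject H₀. The relationship is not significant.

Hypothesis test for the slope coefficient:

H₀: β₁ = 0 (no linear relationship)
H₁: β₁ ≠ 0 (linear relationship exists)

Test statistic: t = β̂₁ / SE(β̂₁) = 0.7073 / 0.3464 = 2.0419

With df = 14, the two-sided p-value for |t| = 2.0419 is 0.0605.

Decision rule: reject H₀ if p-value < α.
p-value = 0.0605 ≥ α = 0.01 → fail to reject H₀.

There is not sufficient evidence at the 1% significance level to conclude that a linear relationship exists between x and y.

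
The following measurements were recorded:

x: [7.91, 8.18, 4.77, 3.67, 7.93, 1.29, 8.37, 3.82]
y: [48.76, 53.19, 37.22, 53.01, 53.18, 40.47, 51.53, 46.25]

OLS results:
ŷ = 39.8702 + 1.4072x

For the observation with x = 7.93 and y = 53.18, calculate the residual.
Residual = 2.1507

The residual is the difference between the actual value and the predicted value:

Residual = y - ŷ

Step 1: Calculate predicted value
ŷ = 39.8702 + 1.4072 × 7.93
ŷ = 51.0293

Step 2: Calculate residual
Residual = 53.18 - 51.0293
Residual = 2.1507

The residual is positive, so the observed y = 53.18 sits above the regression line (the line underestimates it by 2.1507).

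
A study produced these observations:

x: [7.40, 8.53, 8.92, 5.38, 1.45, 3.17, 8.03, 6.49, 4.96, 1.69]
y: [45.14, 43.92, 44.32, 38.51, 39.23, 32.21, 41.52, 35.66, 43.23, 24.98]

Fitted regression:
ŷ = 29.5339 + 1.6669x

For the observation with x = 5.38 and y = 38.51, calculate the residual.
Residual = 0.0082

The residual is the difference between the actual value and the predicted value:

Residual = y - ŷ

Step 1: Calculate predicted value
ŷ = 29.5339 + 1.6669 × 5.38
ŷ = 38.5018

Step 2: Calculate residual
Residual = 38.51 - 38.5018
Residual = 0.0082

Sign check: y > ŷ, so the point is above the line and the fit underestimates here.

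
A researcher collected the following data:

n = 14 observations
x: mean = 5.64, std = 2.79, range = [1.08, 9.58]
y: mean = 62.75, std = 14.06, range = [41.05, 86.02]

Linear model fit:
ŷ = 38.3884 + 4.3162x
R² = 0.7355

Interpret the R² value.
About 73.55% of the variability in y is accounted for by the regression on x (R² = 0.7355) — a strong linear fit.

R² (coefficient of determination) measures the proportion of variance in y explained by the regression model.

Here R² = 0.7355:
- Explained: 73.55% of the variation in y
- Unexplained (residual): 100% − 73.55% = 26.45%
- Rule of thumb (below 0.3 weak; 0.3 to below 0.7 moderate; 0.7 and above strong) → strong

Calculation: R² = 1 − (SS_res / SS_tot), where SS_res is the sum of squared residuals and SS_tot the total sum of squares.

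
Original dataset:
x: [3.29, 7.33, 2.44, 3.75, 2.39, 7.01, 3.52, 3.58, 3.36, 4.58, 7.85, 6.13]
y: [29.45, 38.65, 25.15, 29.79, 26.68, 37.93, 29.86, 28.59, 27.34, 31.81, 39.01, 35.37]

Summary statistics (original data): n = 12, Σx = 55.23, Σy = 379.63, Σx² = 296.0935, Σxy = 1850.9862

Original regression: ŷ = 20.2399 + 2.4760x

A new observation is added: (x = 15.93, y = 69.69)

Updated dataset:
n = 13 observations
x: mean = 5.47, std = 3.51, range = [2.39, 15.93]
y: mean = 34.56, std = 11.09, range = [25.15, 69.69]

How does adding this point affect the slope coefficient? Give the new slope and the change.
Adding the point moves β₁ from 2.4760 to 3.1286, i.e. it increases by 0.6526 (+26.4%).

The new point has HIGH LEVERAGE: x = 15.93 is far from the original mean x̄ = 55.23/12 ≈ 4.60 (original range [2.39, 7.85]).

Step 1: Update the sums with the new point (n goes from 12 to 13)
Σx  = 55.23 + 15.93 = 71.16
Σy  = 379.63 + 69.69 = 449.32
Σx² = 296.0935 + 15.93² = 296.0935 + 253.7649 = 549.8584
Σxy = 1850.9862 + 15.93×69.69 = 1850.9862 + 1110.1617 = 2961.1479

Step 2: Recompute the slope with b₁ = (nΣxy − ΣxΣy) / (nΣx² − (Σx)²)
Numerator   = 13×2961.1479 − 71.16×449.32 = 38494.9227 − 31973.6112 = 6521.3115
Denominator = 13×549.8584 − 71.16² = 7148.1592 − 5063.7456 = 2084.4136
b₁(new) = 6521.3115 / 2084.4136 = 3.1286

(Same formula on the original sums: (12×1850.9862 − 55.23×379.63) / (12×296.0935 − 55.23²) = 1244.8695 / 502.7691 = 2.4760, matching the given fit.)

Step 3: Change in slope
Δβ₁ = 3.1286 − 2.4760 = +0.6526
Relative change = +0.6526 / 2.4760 × 100% = +26.4%
→ the slope increases when the point is added.

Because the point sits above the extension of the original line at a high-leverage x, it tilts the fit up.
In practice: examine leverage (hᵢ) and Cook's distance rather than deleting it automatically.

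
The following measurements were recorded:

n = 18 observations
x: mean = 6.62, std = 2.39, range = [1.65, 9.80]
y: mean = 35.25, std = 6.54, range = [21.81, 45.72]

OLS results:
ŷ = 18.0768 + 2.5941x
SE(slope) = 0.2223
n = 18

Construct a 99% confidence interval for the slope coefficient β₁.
The 99% CI for β₁ is (1.9448, 3.2434)

Confidence interval for the slope:

The 99% CI for β₁ is: β̂₁ ± t*(α/2, n-2) × SE(β̂₁)

Step 1: Find critical t-value
- Confidence level = 0.99
- Degrees of freedom = n - 2 = 18 - 2 = 16
- t*(α/2, 16) = 2.9208

Step 2: Calculate margin of error
Margin = 2.9208 × 0.2223 = 0.6493

Step 3: Construct interval
CI = 2.5941 ± 0.6493
CI = (1.9448, 3.2434)

Interpretation: We are 99% confident that the true slope β₁ lies between 1.9448 and 3.2434.
Since 0 is outside the interval, a two-sided test at α = 0.01 would reject H₀: β₁ = 0.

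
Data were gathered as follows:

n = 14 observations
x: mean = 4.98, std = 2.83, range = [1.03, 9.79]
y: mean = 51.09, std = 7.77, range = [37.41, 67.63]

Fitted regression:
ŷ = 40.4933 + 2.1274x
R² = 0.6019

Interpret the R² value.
About 60.19% of the variability in y is accounted for by the regression on x (R² = 0.6019) — a moderate linear fit.

R² (coefficient of determination) measures the proportion of variance in y explained by the regression model.

Here R² = 0.6019:
- Explained: 60.19% of the variation in y
- Unexplained (residual): 100% − 60.19% = 39.81%
- Rule of thumb (below 0.3 weak; 0.3 to below 0.7 moderate; 0.7 and above strong) → moderate

Note: R² says nothing about causation, and a high R² does not by itself mean the linear form is appropriate — check the residuals.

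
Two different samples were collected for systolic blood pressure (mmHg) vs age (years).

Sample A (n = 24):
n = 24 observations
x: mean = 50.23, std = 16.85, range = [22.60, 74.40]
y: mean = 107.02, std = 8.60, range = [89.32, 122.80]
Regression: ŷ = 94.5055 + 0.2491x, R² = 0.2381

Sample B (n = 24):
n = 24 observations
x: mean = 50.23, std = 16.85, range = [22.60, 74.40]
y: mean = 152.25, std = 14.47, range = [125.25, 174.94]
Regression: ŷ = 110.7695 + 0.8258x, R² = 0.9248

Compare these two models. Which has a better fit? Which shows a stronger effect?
Model B has the better fit (R² = 0.9248 vs 0.2381). Model B shows the stronger effect (|β₁| = 0.8258 vs 0.2491).

Model Comparison:

Goodness of fit (R²):
- Model A: R² = 0.2381 → 23.81% of variance in blood pressure explained
- Model B: R² = 0.9248 → 92.48% of variance in blood pressure explained
- 0.9248 > 0.2381 → Model B has the better fit

Effect size (slope magnitude):
- Model A: β₁ = 0.2491 → predicted blood pressure rises 0.2491 mmHg per additional year of age
- Model B: β₁ = 0.8258 → predicted blood pressure rises 0.8258 mmHg per additional year of age
- |0.2491| < |0.8258| → Model B shows the stronger marginal effect

Note: A better fit (higher R²) doesn't necessarily mean a more important relationship.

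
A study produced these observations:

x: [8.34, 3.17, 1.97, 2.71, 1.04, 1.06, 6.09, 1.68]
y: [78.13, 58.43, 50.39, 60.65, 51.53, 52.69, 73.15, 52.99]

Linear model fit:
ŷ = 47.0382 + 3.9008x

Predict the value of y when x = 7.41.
ŷ = 75.9431

x = 7.41 lies inside the observed range [1.04, 8.34], so the fitted equation applies directly:

ŷ = 47.0382 + 3.9008 × 7.41
ŷ = 47.0382 + 28.9049
ŷ = 75.9431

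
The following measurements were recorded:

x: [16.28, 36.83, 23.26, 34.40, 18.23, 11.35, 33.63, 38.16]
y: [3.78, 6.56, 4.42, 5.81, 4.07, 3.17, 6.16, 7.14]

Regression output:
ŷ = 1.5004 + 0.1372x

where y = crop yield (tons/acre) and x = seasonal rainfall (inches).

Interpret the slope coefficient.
An increase of one inch in rainfall is associated with a 0.1372 tons/acre increase in predicted crop yield.

The slope coefficient β₁ = 0.1372 represents the marginal effect of rainfall on crop yield.

Interpretation:
- Rainfall up by 1 inch → predicted crop yield increases by 0.1372 tons/acre
- This is a linear approximation: the same per-unit change is assumed across the whole observed x range
- The slope describes association in these data, not necessarily a causal effect

The intercept β₀ = 1.5004 is the predicted crop yield when rainfall = 0; since the smallest observed x is 11.35, this is an extrapolation and mainly anchors the line.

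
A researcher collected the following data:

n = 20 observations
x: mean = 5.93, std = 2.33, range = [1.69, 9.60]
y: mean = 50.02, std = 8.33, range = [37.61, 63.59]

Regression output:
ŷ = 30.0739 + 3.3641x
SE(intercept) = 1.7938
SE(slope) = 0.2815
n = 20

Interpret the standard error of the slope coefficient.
SE(slope) = 0.2815 measures the uncertainty in the estimated slope. The coefficient is estimated precisely (SE/|β̂₁| = 8.4%).

SE(β̂₁) = s / √Sxx, where s is the residual standard deviation and Sxx = Σ(x − x̄)². It is the yardstick for how far β̂₁ = 3.3641 could plausibly be from the true slope.

Relative precision:
- SE / |β̂₁| = 0.2815 / 3.3641 = 8.4%
- Rule of thumb (under 20%: precise; 20% to under 50%: moderately precise; 50% or more: imprecise) → precise

Rough 95% range (±2 SE): 3.3641 ± 0.5630 → (2.8011, 3.9271).

What drives SE(β̂₁): larger n (here n = 20) → smaller SE; wider spread of x values → smaller SE; more residual scatter → larger SE.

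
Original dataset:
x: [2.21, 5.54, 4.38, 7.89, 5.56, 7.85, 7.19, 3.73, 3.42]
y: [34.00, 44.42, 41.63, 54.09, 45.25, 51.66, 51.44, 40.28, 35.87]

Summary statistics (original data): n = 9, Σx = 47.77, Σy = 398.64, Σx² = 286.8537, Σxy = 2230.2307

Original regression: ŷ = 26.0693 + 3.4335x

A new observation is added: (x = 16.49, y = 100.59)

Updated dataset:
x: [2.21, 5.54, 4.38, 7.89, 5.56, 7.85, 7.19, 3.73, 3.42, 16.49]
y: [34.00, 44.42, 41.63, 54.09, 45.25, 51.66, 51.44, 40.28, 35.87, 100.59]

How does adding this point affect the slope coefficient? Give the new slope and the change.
New slope β₁ = 4.6689 versus 3.4335 before: a change of +1.2354 (+36.0%).

The new point has HIGH LEVERAGE: x = 16.49 is far from the original mean x̄ = 47.77/9 ≈ 5.31 (original range [2.21, 7.89]).

Step 1: Update the sums with the new point (n goes from 9 to 10)
Σx  = 47.77 + 16.49 = 64.26
Σy  = 398.64 + 100.59 = 499.23
Σx² = 286.8537 + 16.49² = 286.8537 + 271.9201 = 558.7738
Σxy = 2230.2307 + 16.49×100.59 = 2230.2307 + 1658.7291 = 3888.9598

Step 2: Recompute the slope with b₁ = (nΣxy − ΣxΣy) / (nΣx² − (Σx)²)
Numerator   = 10×3888.9598 − 64.26×499.23 = 38889.5980 − 32080.5198 = 6809.0782
Denominator = 10×558.7738 − 64.26² = 5587.7380 − 4129.3476 = 1458.3904
b₁(new) = 6809.0782 / 1458.3904 = 4.6689

(Same formula on the original sums: (9×2230.2307 − 47.77×398.64) / (9×286.8537 − 47.77²) = 1029.0435 / 299.7104 = 3.4335, matching the given fit.)

Step 3: Change in slope
Δβ₁ = 4.6689 − 3.4335 = +1.2354
Relative change = +1.2354 / 3.4335 × 100% = +36.0%
→ the slope increases when the point is added.

Because the point sits above the extension of the original line at a high-leverage x, it tilts the fit up.
In practice: examine leverage (hᵢ) and Cook's distance rather than deleting it automatically.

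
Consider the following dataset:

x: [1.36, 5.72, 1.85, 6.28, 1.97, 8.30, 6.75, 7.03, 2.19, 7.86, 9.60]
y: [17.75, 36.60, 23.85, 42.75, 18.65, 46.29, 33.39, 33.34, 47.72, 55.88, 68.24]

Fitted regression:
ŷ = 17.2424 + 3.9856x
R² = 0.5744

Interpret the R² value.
About 57.44% of the variability in y is accounted for by the regression on x (R² = 0.5744) — a moderate linear fit.

R² (coefficient of determination) measures the proportion of variance in y explained by the regression model.

Here R² = 0.5744:
- Explained: 57.44% of the variation in y
- Unexplained (residual): 100% − 57.44% = 42.56%
- Rule of thumb (below 0.3 weak; 0.3 to below 0.7 moderate; 0.7 and above strong) → moderate

Equivalently, for simple linear regression R² = r², so |r| = √0.5744 ≈ 0.7579.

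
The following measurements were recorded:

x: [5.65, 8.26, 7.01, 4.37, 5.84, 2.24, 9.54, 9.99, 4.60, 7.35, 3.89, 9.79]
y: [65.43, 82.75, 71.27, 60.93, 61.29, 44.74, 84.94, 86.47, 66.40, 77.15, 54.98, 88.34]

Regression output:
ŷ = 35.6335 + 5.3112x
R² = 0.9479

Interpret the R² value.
The model explains 94.79% of the variance in y (R² = 0.9479), leaving 5.21% unexplained; the fit is strong.

R² = 1 − SS_res/SS_tot compares the residual scatter to the total scatter of y about its mean.

Here R² = 0.9479:
- Explained: 94.79% of the variation in y
- Unexplained (residual): 100% − 94.79% = 5.21%
- Rule of thumb (below 0.3 weak; 0.3 to below 0.7 moderate; 0.7 and above strong) → strong

Note: R² never decreases when predictors are added, so it should not be used alone to compare models of different size.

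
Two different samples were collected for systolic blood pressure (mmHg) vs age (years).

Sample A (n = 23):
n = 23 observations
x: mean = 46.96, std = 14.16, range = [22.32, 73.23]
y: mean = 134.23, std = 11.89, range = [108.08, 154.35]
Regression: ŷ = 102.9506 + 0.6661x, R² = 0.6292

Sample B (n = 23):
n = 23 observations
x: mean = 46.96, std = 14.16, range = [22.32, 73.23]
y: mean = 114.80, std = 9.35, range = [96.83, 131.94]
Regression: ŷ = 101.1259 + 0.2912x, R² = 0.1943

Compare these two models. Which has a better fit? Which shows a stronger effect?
Model A has the better fit (R² = 0.6292 vs 0.1943). Model A shows the stronger effect (|β₁| = 0.6661 vs 0.2912).

Model Comparison:

Fit — compare R²:
- Model A: R² = 0.6292 → 62.92% of variance in blood pressure explained
- Model B: R² = 0.1943 → 19.43% of variance in blood pressure explained
- 0.6292 > 0.1943 → Model A has the better fit

Strength of effect — compare |β₁|:
- Model A: β₁ = 0.6661 → predicted blood pressure rises 0.6661 mmHg per additional year of age
- Model B: β₁ = 0.2912 → predicted blood pressure rises 0.2912 mmHg per additional year of age
- |0.6661| > |0.2912| → Model A shows the stronger marginal effect

Notes:
- A steeper slope doesn't make a better model if the scatter around the line is large.
- R² measures how tightly points cluster around the line; β₁ measures how steep the line is — they answer different questions.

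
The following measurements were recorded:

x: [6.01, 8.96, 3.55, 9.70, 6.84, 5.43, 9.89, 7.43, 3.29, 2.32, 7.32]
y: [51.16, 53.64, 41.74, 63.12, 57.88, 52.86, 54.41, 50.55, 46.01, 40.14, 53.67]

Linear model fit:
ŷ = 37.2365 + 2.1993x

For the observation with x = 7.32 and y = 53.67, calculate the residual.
Residual = 0.3346

The residual is the difference between the actual value and the predicted value:

Residual = y - ŷ

Step 1: Calculate predicted value
ŷ = 37.2365 + 2.1993 × 7.32
ŷ = 53.3354

Step 2: Calculate residual
Residual = 53.67 - 53.3354
Residual = 0.3346

The residual is positive, so the observed y = 53.67 sits above the regression line (the line underestimates it by 0.3346).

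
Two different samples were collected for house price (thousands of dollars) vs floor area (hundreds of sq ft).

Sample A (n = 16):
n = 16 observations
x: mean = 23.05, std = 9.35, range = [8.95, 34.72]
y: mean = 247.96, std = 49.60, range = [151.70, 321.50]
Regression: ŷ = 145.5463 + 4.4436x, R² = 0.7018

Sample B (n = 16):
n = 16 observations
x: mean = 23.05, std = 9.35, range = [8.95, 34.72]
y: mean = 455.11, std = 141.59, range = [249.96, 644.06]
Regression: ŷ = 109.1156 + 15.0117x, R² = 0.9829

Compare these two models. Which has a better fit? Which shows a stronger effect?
Model B has the better fit (R² = 0.9829 vs 0.7018). Model B shows the stronger effect (|β₁| = 15.0117 vs 4.4436).

Model Comparison:

Which explains more variance? (R²)
- Model A: R² = 0.7018 → 70.18% of variance in house price explained
- Model B: R² = 0.9829 → 98.29% of variance in house price explained
- 0.9829 > 0.7018 → Model B has the better fit

Effect size (slope magnitude):
- Model A: β₁ = 4.4436 → predicted house price rises 4.4436 thousand dollars per additional hundred sq ft of floor area
- Model B: β₁ = 15.0117 → predicted house price rises 15.0117 thousand dollars per additional hundred sq ft of floor area
- |4.4436| < |15.0117| → Model B shows the stronger marginal effect

Notes:
- The two samples could reflect different populations, time periods, or measurement quality.
- R² measures how tightly points cluster around the line; β₁ measures how steep the line is — they answer different questions.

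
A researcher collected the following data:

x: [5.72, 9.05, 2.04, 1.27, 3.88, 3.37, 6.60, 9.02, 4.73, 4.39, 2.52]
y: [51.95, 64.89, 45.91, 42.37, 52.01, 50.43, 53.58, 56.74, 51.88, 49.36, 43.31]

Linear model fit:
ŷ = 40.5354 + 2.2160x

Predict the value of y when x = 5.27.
ŷ = 52.2137

Plug x = 5.27 into the fitted line:

ŷ = 40.5354 + 2.2160 × 5.27
ŷ = 40.5354 + 11.6783
ŷ = 52.2137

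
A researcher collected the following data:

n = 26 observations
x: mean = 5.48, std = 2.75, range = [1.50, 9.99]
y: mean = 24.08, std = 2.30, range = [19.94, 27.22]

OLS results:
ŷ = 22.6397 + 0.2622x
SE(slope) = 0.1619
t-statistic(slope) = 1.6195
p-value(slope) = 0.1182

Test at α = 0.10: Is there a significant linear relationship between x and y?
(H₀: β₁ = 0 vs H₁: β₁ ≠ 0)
Since p-value = 0.1182 ≥ α = 0.10, fail to reject H₀ — the slope is not significantly different from 0.

Hypothesis test for the slope coefficient:

H₀: β₁ = 0 (no linear relationship)
H₁: β₁ ≠ 0 (linear relationship exists)

Test statistic: t = β̂₁ / SE(β̂₁) = 0.2622 / 0.1619 = 1.6195

The p-value (0.1182) is the probability, under H₀, of a t-statistic at least as extreme as |t| = 1.6195 (two-sided, df = n − 2 = 24).

Decision rule: reject H₀ if p-value < α.
p-value = 0.1182 ≥ α = 0.10 → fail to reject H₀.

At α = 0.10 the data do not provide convincing evidence of a nonzero slope.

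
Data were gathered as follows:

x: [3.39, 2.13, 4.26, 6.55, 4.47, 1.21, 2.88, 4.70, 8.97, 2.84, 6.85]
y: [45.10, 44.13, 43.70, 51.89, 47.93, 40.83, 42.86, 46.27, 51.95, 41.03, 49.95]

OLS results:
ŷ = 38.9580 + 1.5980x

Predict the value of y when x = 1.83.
ŷ = 41.8823

x = 1.83 lies inside the observed range [1.21, 8.97], so the fitted equation applies directly:

ŷ = 38.9580 + 1.5980 × 1.83
ŷ = 38.9580 + 2.9243
ŷ = 41.8823

This is a point prediction; actual observations scatter around it by roughly the residual standard deviation.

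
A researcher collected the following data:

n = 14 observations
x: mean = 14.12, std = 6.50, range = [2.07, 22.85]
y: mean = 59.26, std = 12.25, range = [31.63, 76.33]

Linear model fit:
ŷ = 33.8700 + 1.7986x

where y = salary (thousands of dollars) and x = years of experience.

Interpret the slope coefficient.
An increase of one year in experience is associated with a 1.7986 thousand dollars increase in predicted salary.

The slope β₁ = 1.7986 gives the rate at which the fitted salary changes with experience.

Interpretation:
- Experience up by 1 year → predicted salary increases by 1.7986 thousand dollars
- This is a linear approximation: the same per-unit change is assumed across the whole observed x range

(β₀ = 33.8700 is the fitted value at x = 0 and is not part of the slope interpretation.)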